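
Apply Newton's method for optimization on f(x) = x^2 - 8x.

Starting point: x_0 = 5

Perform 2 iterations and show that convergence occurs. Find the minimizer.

f(x) = x^2 - 8x, f'(x) = 2x + (-8), f''(x) = 2
Step 1: f'(5) = 2, x_1 = 5 - 2/2 = 4
Step 2: f'(4) = 0, x_2 = 4 (converged)
Newton's method converges in 1 step for quadratics.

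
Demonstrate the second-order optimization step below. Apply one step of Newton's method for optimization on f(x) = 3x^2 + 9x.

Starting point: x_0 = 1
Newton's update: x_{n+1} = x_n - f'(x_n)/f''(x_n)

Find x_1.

f(x) = 3x^2 + 9x
f'(x) = 6x + (9), f''(x) = 6
Newton step: x_1 = x_0 - f'(x_0)/f''(x_0)
f'(1) = 15
x_1 = 1 - 15/6 = -3/2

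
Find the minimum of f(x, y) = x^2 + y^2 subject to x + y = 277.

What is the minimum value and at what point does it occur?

Substitute y = 277 - x into f(x,y) = x^2 + y^2:
g(x) = x^2 + (277 - x)^2 = 2x^2 - 554x + 76729
g'(x) = 4x - 554 = 0  =>  x = 277/2
y = 277 - 277/2 = 277/2
Minimum value = (277/2)^2 + (277/2)^2 = 76729/2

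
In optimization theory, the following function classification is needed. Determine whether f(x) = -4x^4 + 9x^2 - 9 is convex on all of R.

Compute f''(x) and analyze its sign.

f(x) = -4x^4 + 9x^2 - 9
f'(x) = -16x^3 + 18x
f''(x) = -48x^2 + 18
f''(x) = -48x^2 + 18 -> -inf as |x| -> inf
Therefore, f is not globally convex on R.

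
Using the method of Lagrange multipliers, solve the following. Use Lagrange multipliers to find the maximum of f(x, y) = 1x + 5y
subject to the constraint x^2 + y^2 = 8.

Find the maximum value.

Set up Lagrange conditions: grad f = lambda * grad g
  1 = 2*lambda*x
  5 = 2*lambda*y
From these: x/y = 1/5, so x = 1t, y = 5t for some t.
Substitute into constraint: (1t)^2 + (5t)^2 = 8
  t^2 * 26 = 8
  t = sqrt(8/26)
Maximum = 1*x + 5*y = (1^2 + 5^2)*t = 26 * sqrt(8/26) = sqrt(208)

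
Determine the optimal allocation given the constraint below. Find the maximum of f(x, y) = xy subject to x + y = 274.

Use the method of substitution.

Substitute y = 274 - x into f(x,y) = xy:
g(x) = x(274 - x) = 274x - x^2
g'(x) = 274 - 2x = 0  =>  x = 137
y = 274 - 137 = 137
Maximum value = 137 * 137 = 18769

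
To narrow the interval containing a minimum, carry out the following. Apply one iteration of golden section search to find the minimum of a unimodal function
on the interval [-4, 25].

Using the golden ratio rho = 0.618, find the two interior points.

Golden section search on [-4, 25].
Golden ratio rho = 0.618 (approx).
Interior points:
  x_1 = -4 + (1-0.618)*29 = 7.0780
  x_2 = -4 + 0.618*29 = 13.9220
Compare f(x_1) and f(x_2) to determine which subinterval to keep.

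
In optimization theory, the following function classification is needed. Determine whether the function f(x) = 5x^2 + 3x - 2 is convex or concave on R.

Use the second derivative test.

f(x) = 5x^2 + 3x - 2
f'(x) = 10x + 3
f''(x) = 10
Since f''(x) = 10 > 0 for all x, f is convex on R.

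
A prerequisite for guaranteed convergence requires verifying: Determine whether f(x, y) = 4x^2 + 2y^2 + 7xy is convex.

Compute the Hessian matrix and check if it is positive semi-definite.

f(x,y) = 4x^2 + 2y^2 + 7xy
Hessian H = [[8, 7], [7, 4]]
trace(H) = 12, det(H) = -17
Eigenvalues: (12 +/- sqrt(212)) / 2 = 13.28, -1.28
Since not both eigenvalues positive, f is neither convex nor concave.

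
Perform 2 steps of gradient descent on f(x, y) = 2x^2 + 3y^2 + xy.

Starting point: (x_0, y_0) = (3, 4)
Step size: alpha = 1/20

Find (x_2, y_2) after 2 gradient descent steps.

f(x,y) = 2x^2 + 3y^2 + xy
grad_x = 4x + 1y, grad_y = 6y + 1x
Step 1: grad = (16, 27), (11/5, 53/20)
Step 2: grad = (229/20, 181/10), (651/400, 349/200)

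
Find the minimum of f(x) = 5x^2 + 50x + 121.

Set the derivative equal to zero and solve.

f(x) = 5x^2 + 50x + 121
f'(x) = 10x + (50) = 0
x = -50/10 = -5
f(-5) = -4
Since f''(x) = 10 > 0, this is a minimum.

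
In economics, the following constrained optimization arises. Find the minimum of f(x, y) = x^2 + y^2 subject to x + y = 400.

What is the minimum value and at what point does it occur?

Substitute y = 400 - x into f(x,y) = x^2 + y^2:
g(x) = x^2 + (400 - x)^2 = 2x^2 - 800x + 160000
g'(x) = 4x - 800 = 0  =>  x = 200
y = 400 - 200 = 200
Minimum value = 200^2 + 200^2 = 80000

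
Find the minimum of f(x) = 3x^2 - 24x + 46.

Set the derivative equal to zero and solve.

f(x) = 3x^2 - 24x + 46
f'(x) = 6x + (-24) = 0
x = 24/6 = 4
f(4) = -2
Since f''(x) = 6 > 0, this is a minimum.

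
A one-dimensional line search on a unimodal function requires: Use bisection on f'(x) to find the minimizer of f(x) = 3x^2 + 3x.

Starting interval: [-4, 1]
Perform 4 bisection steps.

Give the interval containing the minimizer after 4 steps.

Finding critical point of f(x) = 3x^2 + 3x using bisection on f'(x) = 6x + 3.
f'(x) = 0 when x = -1/2.
Starting interval: [-4, 1]
Step 1: mid = -3/2, f'(mid) = -6, new interval = [-3/2, 1]
Step 2: mid = -1/4, f'(mid) = 3/2, new interval = [-3/2, -1/4]
Step 3: mid = -7/8, f'(mid) = -9/4, new interval = [-7/8, -1/4]
Step 4: mid = -9/16, f'(mid) = -3/8, new interval = [-9/16, -1/4]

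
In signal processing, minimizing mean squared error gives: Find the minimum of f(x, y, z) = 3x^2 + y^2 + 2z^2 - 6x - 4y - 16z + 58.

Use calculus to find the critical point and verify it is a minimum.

f(x,y,z) = 3x^2 + y^2 + 2z^2 - 6x - 4y - 16z + 58
df/dx = 6x + (-6) = 0 => x = 1
df/dy = 2y + (-4) = 0 => y = 2
df/dz = 4z + (-16) = 0 => z = 4
f(1,2,4) = 3*(1)^2 + 1*(2)^2 + 2*(4)^2 + -6*(1) + -4*(2) + -16*(4) + 58 = 19
Hessian is diagonal with entries 6, 2, 4 > 0, confirmed minimum.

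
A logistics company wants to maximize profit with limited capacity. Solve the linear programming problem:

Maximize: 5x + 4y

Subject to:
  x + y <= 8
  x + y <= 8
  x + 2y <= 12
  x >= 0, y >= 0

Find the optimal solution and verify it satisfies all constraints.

Feasible vertices: (0, 0), (0, 6), (4, 4), (8, 0)
Objective 5x + 4y at each vertex:
  (0, 0): 0
  (0, 6): 24
  (4, 4): 36
  (8, 0): 40
Maximum is 40 at (8, 0).
Verify constraints at (x, y) = (8, 0):
  1*8 + 1*0 = 8 <= 8 (active)
  1*8 + 1*0 = 8 <= 8 (active)
  1*8 + 2*0 = 8 <= 12
  x = 8 >= 0, y = 0 >= 0. All constraints satisfied.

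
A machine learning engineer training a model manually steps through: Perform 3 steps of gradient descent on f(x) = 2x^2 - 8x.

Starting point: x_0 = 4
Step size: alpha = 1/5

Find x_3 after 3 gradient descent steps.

f(x) = 2x^2 - 8x, f'(x) = 4x + (-8)
Step 1: f'(4) = 8, x_1 = 4 - 1/5 * 8 = 12/5
Step 2: f'(12/5) = 8/5, x_2 = 12/5 - 1/5 * 8/5 = 52/25
Step 3: f'(52/25) = 8/25, x_3 = 52/25 - 1/5 * 8/25 = 252/125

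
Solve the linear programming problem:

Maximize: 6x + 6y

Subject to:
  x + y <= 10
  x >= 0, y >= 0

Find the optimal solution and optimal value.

The feasible region has vertices at [(0, 0), (10, 0), (0, 10)].
Checking objective 6x + 6y at each vertex:
  (0, 0): 6*0 + 6*0 = 0
  (10, 0): 6*10 + 6*0 = 60
  (0, 10): 6*0 + 6*10 = 60
Maximum is 60 at (10, 0).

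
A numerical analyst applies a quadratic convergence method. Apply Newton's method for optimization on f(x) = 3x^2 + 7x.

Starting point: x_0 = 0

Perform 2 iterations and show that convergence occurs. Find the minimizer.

f(x) = 3x^2 + 7x, f'(x) = 6x + (7), f''(x) = 6
Step 1: f'(0) = 7, x_1 = 0 - 7/6 = -7/6
Step 2: f'(-7/6) = 0, x_2 = -7/6 (converged)
Newton's method converges in 1 step for quadratics.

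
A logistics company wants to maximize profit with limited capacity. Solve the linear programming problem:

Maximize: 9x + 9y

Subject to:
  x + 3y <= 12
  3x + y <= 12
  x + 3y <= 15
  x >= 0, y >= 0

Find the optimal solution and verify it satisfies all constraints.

Feasible vertices: (0, 0), (0, 4), (3, 3), (4, 0)
Objective 9x + 9y at each vertex:
  (0, 0): 0
  (0, 4): 36
  (3, 3): 54
  (4, 0): 36
Maximum is 54 at (3, 3).
Verify constraints at (x, y) = (3, 3):
  1*3 + 3*3 = 12 <= 12 (active)
  3*3 + 1*3 = 12 <= 12 (active)
  1*3 + 3*3 = 12 <= 15
  x = 3 >= 0, y = 3 >= 0. All constraints satisfied.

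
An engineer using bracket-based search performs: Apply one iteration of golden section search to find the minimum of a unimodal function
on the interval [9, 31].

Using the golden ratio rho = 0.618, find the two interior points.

Golden section search on [9, 31].
Golden ratio rho = 0.618 (approx).
Interior points:
  x_1 = 9 + (1-0.618)*22 = 17.4040
  x_2 = 9 + 0.618*22 = 22.5960
Compare f(x_1) and f(x_2) to determine which subinterval to keep.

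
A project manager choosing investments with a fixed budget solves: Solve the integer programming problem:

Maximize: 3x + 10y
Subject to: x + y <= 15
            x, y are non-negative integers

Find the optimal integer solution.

Objective: 3x + 10y, constraint: x + y <= 15
Coefficient of y is 10 > coefficient of x is 3, so allocate the entire budget to y.
Optimal: x = 0, y = 15, value = 150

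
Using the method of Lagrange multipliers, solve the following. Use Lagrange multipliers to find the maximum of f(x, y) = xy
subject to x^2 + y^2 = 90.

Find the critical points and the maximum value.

Lagrange conditions: y = 2*lambda*x and x = 2*lambda*y
If x = 0 then y = 0, violating the constraint, so x, y != 0.
Dividing: y/x = x/y => x^2 = y^2 => y = x or y = -x
Constraint: 2x^2 = 90 => x^2 = 45 => x = +/-sqrt(45)
Critical points: (sqrt(45), sqrt(45)), (-sqrt(45), -sqrt(45)), (sqrt(45), -sqrt(45)), (-sqrt(45), sqrt(45))
  y = x:  xy = x^2 = 45  at (sqrt(45), sqrt(45)) and (-sqrt(45), -sqrt(45))
  y = -x: xy = -x^2 = -45 at (sqrt(45), -sqrt(45)) and (-sqrt(45), sqrt(45))
Maximum xy = 45 at (sqrt(45), sqrt(45)) and (-sqrt(45), -sqrt(45))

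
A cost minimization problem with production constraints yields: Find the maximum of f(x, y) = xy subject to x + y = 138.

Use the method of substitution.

Substitute y = 138 - x into f(x,y) = xy:
g(x) = x(138 - x) = 138x - x^2
g'(x) = 138 - 2x = 0  =>  x = 69
y = 138 - 69 = 69
Maximum value = 69 * 69 = 4761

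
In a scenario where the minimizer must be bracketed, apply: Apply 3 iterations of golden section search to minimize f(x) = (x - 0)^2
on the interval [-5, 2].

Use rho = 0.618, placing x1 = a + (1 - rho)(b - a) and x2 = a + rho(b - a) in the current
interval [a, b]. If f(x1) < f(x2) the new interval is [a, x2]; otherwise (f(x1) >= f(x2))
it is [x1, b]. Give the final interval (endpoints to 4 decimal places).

Golden section search for min of f(x) = (x - 0)^2 on [-5, 2].
Each step: x1 = a + (1 - rho)(b - a), x2 = a + rho(b - a); if f(x1) < f(x2) keep [a, x2], otherwise keep [x1, b].
Step 1: [-5.0000, 2.0000], x1=-2.3260 (f=5.4103), x2=-0.6740 (f=0.4543); f(x1) > f(x2) => keep [-2.3260, 2.0000]
Step 2: [-2.3260, 2.0000], x1=-0.6735 (f=0.4536), x2=0.3475 (f=0.1207); f(x1) > f(x2) => keep [-0.6735, 2.0000]
Step 3: [-0.6735, 2.0000], x1=0.3478 (f=0.1210), x2=0.9787 (f=0.9579); f(x1) < f(x2) => keep [-0.6735, 0.9787]
Final interval: [-0.6735, 0.9787]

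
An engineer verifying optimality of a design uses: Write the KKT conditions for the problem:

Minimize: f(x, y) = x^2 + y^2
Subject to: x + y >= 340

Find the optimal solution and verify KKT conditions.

KKT conditions for min x^2 + y^2 s.t. x + y >= 340:
Stationarity: 2x = mu, 2y = mu
So x = y = mu/2.
Complementary slackness: mu*(x + y - 340) = 0
Primal feasibility: x + y >= 340; dual feasibility: mu >= 0
If mu = 0 then x = y = 0, but 0 + 0 < 340 is infeasible, so the constraint is active.
Constraint active: x + y = 2*(mu/2) = 340 => mu = 340
x = y = 170, f = 57800
Verify: stationarity 2*170 = 340 = mu; primal 170 + 170 = 340 >= 340; dual mu = 340 >= 0; complementary slackness 340*(340 - 340) = 0. All KKT conditions hold.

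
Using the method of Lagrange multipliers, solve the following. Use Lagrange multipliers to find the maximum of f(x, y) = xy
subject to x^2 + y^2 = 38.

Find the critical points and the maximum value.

Lagrange conditions: y = 2*lambda*x and x = 2*lambda*y
If x = 0 then y = 0, violating the constraint, so x, y != 0.
Dividing: y/x = x/y => x^2 = y^2 => y = x or y = -x
Constraint: 2x^2 = 38 => x^2 = 19 => x = +/-sqrt(19)
Critical points: (sqrt(19), sqrt(19)), (-sqrt(19), -sqrt(19)), (sqrt(19), -sqrt(19)), (-sqrt(19), sqrt(19))
  y = x:  xy = x^2 = 19  at (sqrt(19), sqrt(19)) and (-sqrt(19), -sqrt(19))
  y = -x: xy = -x^2 = -19 at (sqrt(19), -sqrt(19)) and (-sqrt(19), sqrt(19))
Maximum xy = 19 at (sqrt(19), sqrt(19)) and (-sqrt(19), -sqrt(19))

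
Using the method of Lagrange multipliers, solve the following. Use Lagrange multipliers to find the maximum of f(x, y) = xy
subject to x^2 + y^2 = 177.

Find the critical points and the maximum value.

Lagrange conditions: y = 2*lambda*x and x = 2*lambda*y
If x = 0 then y = 0, violating the constraint, so x, y != 0.
Dividing: y/x = x/y => x^2 = y^2 => y = x or y = -x
Constraint: 2x^2 = 177 => x^2 = 177/2 => x = +/-sqrt(177/2)
Critical points: (sqrt(177/2), sqrt(177/2)), (-sqrt(177/2), -sqrt(177/2)), (sqrt(177/2), -sqrt(177/2)), (-sqrt(177/2), sqrt(177/2))
  y = x:  xy = x^2 = 177/2  at (sqrt(177/2), sqrt(177/2)) and (-sqrt(177/2), -sqrt(177/2))
  y = -x: xy = -x^2 = -177/2 at (sqrt(177/2), -sqrt(177/2)) and (-sqrt(177/2), sqrt(177/2))
Maximum xy = 177/2 at (sqrt(177/2), sqrt(177/2)) and (-sqrt(177/2), -sqrt(177/2))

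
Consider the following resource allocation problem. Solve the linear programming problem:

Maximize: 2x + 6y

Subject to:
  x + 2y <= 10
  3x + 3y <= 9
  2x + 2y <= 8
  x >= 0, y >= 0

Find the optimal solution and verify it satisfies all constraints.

Feasible vertices: (0, 0), (0, 3), (3, 0)
Objective 2x + 6y at each vertex:
  (0, 0): 0
  (0, 3): 18
  (3, 0): 6
Maximum is 18 at (0, 3).
Verify constraints at (x, y) = (0, 3):
  1*0 + 2*3 = 6 <= 10
  3*0 + 3*3 = 9 <= 9 (active)
  2*0 + 2*3 = 6 <= 8
  x = 0 >= 0, y = 3 >= 0. All constraints satisfied.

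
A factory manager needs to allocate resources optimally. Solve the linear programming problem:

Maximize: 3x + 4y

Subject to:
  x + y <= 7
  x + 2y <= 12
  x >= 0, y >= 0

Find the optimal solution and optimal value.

Feasible vertices: (0, 0), (0, 6), (2, 5), (7, 0)
Objective 3x + 4y at each:
  (0, 0): 0
  (0, 6): 24
  (2, 5): 26
  (7, 0): 21
Maximum is 26 at (2, 5).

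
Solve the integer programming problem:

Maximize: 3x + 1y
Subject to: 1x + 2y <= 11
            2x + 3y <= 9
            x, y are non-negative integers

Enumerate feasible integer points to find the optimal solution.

Constraint 1: 1x + 2y <= 11
Constraint 2: 2x + 3y <= 9
Feasible x range (need y >= 0): 0 <= x <= min(11/1, 9/2) => x in {0, ..., 4}.
Enumerate feasible integer points row by row (the coefficient of y is 1 > 0, so for each x the largest feasible y gives the best value):
  x = 0: y <= min((11 - 1*0)/2, (9 - 2*0)/3) => y in {0, ..., 3}; best 3*0 + 1*3 = 3
  x = 1: y <= min((11 - 1*1)/2, (9 - 2*1)/3) => y in {0, ..., 2}; best 3*1 + 1*2 = 5
  x = 2: y <= min((11 - 1*2)/2, (9 - 2*2)/3) => y in {0, ..., 1}; best 3*2 + 1*1 = 7
  x = 3: y <= min((11 - 1*3)/2, (9 - 2*3)/3) => y in {0, ..., 1}; best 3*3 + 1*1 = 10
  x = 4: y <= min((11 - 1*4)/2, (9 - 2*4)/3) => y in {0}; best 3*4 + 1*0 = 12
The maximum 3x + 1y = 12 is achieved at x = 4, y = 0.
Check: 1*4 + 2*0 = 4 <= 11 and 2*4 + 3*0 = 8 <= 9.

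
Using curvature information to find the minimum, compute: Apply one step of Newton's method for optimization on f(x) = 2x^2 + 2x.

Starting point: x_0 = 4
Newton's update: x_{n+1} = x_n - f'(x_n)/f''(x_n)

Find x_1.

f(x) = 2x^2 + 2x
f'(x) = 4x + (2), f''(x) = 4
Newton step: x_1 = x_0 - f'(x_0)/f''(x_0)
f'(4) = 18
x_1 = 4 - 18/4 = -1/2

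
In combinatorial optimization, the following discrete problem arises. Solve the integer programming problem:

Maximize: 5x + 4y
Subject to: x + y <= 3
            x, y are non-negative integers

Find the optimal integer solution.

Objective: 5x + 4y, constraint: x + y <= 3
Coefficient of x is 5 >= coefficient of y is 4, so allocate the entire budget to x.
Optimal: x = 3, y = 0, value = 15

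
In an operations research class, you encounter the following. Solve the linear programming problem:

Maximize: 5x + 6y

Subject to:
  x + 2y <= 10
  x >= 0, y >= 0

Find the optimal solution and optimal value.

The feasible region has vertices at [(0, 0), (10, 0), (0, 5)].
Checking objective 5x + 6y at each vertex:
  (0, 0): 5*0 + 6*0 = 0
  (10, 0): 5*10 + 6*0 = 50
  (0, 5): 5*0 + 6*5 = 30
Maximum is 50 at (10, 0).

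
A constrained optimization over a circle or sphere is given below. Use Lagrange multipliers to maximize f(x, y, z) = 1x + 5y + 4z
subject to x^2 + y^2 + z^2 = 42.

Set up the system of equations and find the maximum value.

Lagrange conditions: 1 = 2*lambda*x, 5 = 2*lambda*y, 4 = 2*lambda*z
So x:1 = y:5 = z:4, i.e. x = 1t, y = 5t, z = 4t
Constraint: t^2*(1^2 + 5^2 + 4^2) = 42
  t^2 * 42 = 42  =>  t = sqrt(1)
Maximum = 1*1t + 5*5t + 4*4t = 42*sqrt(1) = 42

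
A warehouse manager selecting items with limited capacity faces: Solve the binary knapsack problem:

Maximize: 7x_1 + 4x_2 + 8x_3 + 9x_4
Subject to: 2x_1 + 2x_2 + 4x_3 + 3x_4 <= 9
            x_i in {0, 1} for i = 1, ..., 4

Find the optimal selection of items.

Items: item 1 (v=7, w=2), item 2 (v=4, w=2), item 3 (v=8, w=4), item 4 (v=9, w=3)
Capacity: 9
Checking all 16 subsets (w = total weight, v = total value):
  {}: w = 0, v = 0
  {1}: w = 2, v = 7
  {2}: w = 2, v = 4
  {3}: w = 4, v = 8
  {4}: w = 3, v = 9
  {1, 2}: w = 4, v = 11
  {1, 3}: w = 6, v = 15
  {1, 4}: w = 5, v = 16
  {2, 3}: w = 6, v = 12
  {2, 4}: w = 5, v = 13
  {3, 4}: w = 7, v = 17
  {1, 2, 3}: w = 8, v = 19
  {1, 2, 4}: w = 7, v = 20
  {1, 3, 4}: w = 9, v = 24
  {2, 3, 4}: w = 9, v = 21
  {1, 2, 3, 4}: w = 11 > 9, infeasible
Best feasible subset: items [1, 3, 4]
Total weight: 9 <= 9, total value: 24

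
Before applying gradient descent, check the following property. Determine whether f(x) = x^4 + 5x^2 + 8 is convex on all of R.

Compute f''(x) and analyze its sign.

f(x) = x^4 + 5x^2 + 8
f'(x) = 4x^3 + 10x
f''(x) = 12x^2 + 10
f''(x) = 12x^2 + 10 >= 10 > 0 for all x
Therefore, f is convex on R.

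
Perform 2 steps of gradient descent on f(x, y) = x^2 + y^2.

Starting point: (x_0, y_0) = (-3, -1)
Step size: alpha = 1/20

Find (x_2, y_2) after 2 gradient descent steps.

f(x,y) = x^2 + y^2
grad_x = 2x + 0y, grad_y = 2y + 0x
Step 1: grad = (-6, -2), (-27/10, -9/10)
Step 2: grad = (-27/5, -9/5), (-243/100, -81/100)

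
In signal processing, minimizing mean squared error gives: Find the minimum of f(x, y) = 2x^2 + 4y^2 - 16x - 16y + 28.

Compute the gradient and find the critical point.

f(x,y) = 2x^2 + 4y^2 - 16x - 16y + 28
df/dx = 4x + (-16) = 0  =>  x = 4
df/dy = 8y + (-16) = 0  =>  y = 2
f(4, 2) = 2*(4)^2 + 4*(2)^2 + -16*(4) + -16*(2) + 28 = -20
Hessian is diagonal with entries 4, 8 > 0, so this is a minimum.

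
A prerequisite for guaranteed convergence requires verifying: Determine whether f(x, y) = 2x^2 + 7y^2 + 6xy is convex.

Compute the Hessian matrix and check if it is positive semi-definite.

f(x,y) = 2x^2 + 7y^2 + 6xy
Hessian H = [[4, 6], [6, 14]]
trace(H) = 18, det(H) = 20
Eigenvalues: (18 +/- sqrt(244)) / 2 = 16.81, 1.19
Since both eigenvalues > 0, f is convex.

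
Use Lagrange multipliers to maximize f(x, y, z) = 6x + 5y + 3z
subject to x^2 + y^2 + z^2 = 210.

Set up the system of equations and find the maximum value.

Lagrange conditions: 6 = 2*lambda*x, 5 = 2*lambda*y, 3 = 2*lambda*z
So x:6 = y:5 = z:3, i.e. x = 6t, y = 5t, z = 3t
Constraint: t^2*(6^2 + 5^2 + 3^2) = 210
  t^2 * 70 = 210  =>  t = sqrt(3)
Maximum = 6*6t + 5*5t + 3*3t = 70*sqrt(3) = sqrt(14700)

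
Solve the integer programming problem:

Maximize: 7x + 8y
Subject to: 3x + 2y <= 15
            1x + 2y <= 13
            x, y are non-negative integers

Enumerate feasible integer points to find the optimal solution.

Constraint 1: 3x + 2y <= 15
Constraint 2: 1x + 2y <= 13
Feasible x range (need y >= 0): 0 <= x <= min(15/3, 13/1) => x in {0, ..., 5}.
Enumerate feasible integer points row by row (the coefficient of y is 8 > 0, so for each x the largest feasible y gives the best value):
  x = 0: y <= min((15 - 3*0)/2, (13 - 1*0)/2) => y in {0, ..., 6}; best 7*0 + 8*6 = 48
  x = 1: y <= min((15 - 3*1)/2, (13 - 1*1)/2) => y in {0, ..., 6}; best 7*1 + 8*6 = 55
  x = 2: y <= min((15 - 3*2)/2, (13 - 1*2)/2) => y in {0, ..., 4}; best 7*2 + 8*4 = 46
  x = 3: y <= min((15 - 3*3)/2, (13 - 1*3)/2) => y in {0, ..., 3}; best 7*3 + 8*3 = 45
  x = 4: y <= min((15 - 3*4)/2, (13 - 1*4)/2) => y in {0, ..., 1}; best 7*4 + 8*1 = 36
  x = 5: y <= min((15 - 3*5)/2, (13 - 1*5)/2) => y in {0}; best 7*5 + 8*0 = 35
The maximum 7x + 8y = 55 is achieved at x = 1, y = 6.
Check: 3*1 + 2*6 = 15 <= 15 and 1*1 + 2*6 = 13 <= 13.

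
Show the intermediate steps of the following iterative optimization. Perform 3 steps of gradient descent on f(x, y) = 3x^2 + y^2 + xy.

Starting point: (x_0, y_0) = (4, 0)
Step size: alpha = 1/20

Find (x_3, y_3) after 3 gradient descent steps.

f(x,y) = 3x^2 + y^2 + xy
grad_x = 6x + 1y, grad_y = 2y + 1x
Step 1: grad = (24, 4), (14/5, -1/5)
Step 2: grad = (83/5, 12/5), (197/100, -8/25)
Step 3: grad = (23/2, 133/100), (279/200, -773/2000)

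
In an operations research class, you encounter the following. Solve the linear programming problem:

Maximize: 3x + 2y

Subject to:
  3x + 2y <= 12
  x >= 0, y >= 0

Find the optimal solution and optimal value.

The feasible region has vertices at [(0, 0), (4, 0), (0, 6)].
Checking objective 3x + 2y at each vertex:
  (0, 0): 3*0 + 2*0 = 0
  (4, 0): 3*4 + 2*0 = 12
  (0, 6): 3*0 + 2*6 = 12
Maximum is 12 at (4, 0).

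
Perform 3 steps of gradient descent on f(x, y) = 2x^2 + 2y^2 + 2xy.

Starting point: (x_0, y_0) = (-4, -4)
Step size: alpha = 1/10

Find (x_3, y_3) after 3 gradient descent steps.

f(x,y) = 2x^2 + 2y^2 + 2xy
grad_x = 4x + 2y, grad_y = 4y + 2x
Step 1: grad = (-24, -24), (-8/5, -8/5)
Step 2: grad = (-48/5, -48/5), (-16/25, -16/25)
Step 3: grad = (-96/25, -96/25), (-32/125, -32/125)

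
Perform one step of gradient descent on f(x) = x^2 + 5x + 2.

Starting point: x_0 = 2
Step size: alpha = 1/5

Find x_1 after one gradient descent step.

f(x) = x^2 + 5x + 2
f'(x) = 2x + 5
f'(2) = 2*2 + (5) = 9
x_1 = x_0 - alpha * f'(x_0) = 2 - 1/5 * 9 = 1/5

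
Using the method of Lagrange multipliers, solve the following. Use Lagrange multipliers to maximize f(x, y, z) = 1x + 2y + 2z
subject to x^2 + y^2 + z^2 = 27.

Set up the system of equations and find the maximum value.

Lagrange conditions: 1 = 2*lambda*x, 2 = 2*lambda*y, 2 = 2*lambda*z
So x:1 = y:2 = z:2, i.e. x = 1t, y = 2t, z = 2t
Constraint: t^2*(1^2 + 2^2 + 2^2) = 27
  t^2 * 9 = 27  =>  t = sqrt(3)
Maximum = 1*1t + 2*2t + 2*2t = 9*sqrt(3) = sqrt(243)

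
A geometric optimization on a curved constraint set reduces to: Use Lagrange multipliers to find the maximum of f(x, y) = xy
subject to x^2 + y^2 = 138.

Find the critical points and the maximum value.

Lagrange conditions: y = 2*lambda*x and x = 2*lambda*y
If x = 0 then y = 0, violating the constraint, so x, y != 0.
Dividing: y/x = x/y => x^2 = y^2 => y = x or y = -x
Constraint: 2x^2 = 138 => x^2 = 69 => x = +/-sqrt(69)
Critical points: (sqrt(69), sqrt(69)), (-sqrt(69), -sqrt(69)), (sqrt(69), -sqrt(69)), (-sqrt(69), sqrt(69))
  y = x:  xy = x^2 = 69  at (sqrt(69), sqrt(69)) and (-sqrt(69), -sqrt(69))
  y = -x: xy = -x^2 = -69 at (sqrt(69), -sqrt(69)) and (-sqrt(69), sqrt(69))
Maximum xy = 69 at (sqrt(69), sqrt(69)) and (-sqrt(69), -sqrt(69))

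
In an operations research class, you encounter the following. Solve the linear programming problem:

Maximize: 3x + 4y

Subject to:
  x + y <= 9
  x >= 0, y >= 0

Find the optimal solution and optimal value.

The feasible region has vertices at [(0, 0), (9, 0), (0, 9)].
Checking objective 3x + 4y at each vertex:
  (0, 0): 3*0 + 4*0 = 0
  (9, 0): 3*9 + 4*0 = 27
  (0, 9): 3*0 + 4*9 = 36
Maximum is 36 at (0, 9).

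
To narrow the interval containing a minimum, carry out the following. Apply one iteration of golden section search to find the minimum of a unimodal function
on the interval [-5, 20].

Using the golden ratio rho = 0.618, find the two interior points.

Golden section search on [-5, 20].
Golden ratio rho = 0.618 (approx).
Interior points:
  x_1 = -5 + (1-0.618)*25 = 4.5500
  x_2 = -5 + 0.618*25 = 10.4500
Compare f(x_1) and f(x_2) to determine which subinterval to keep.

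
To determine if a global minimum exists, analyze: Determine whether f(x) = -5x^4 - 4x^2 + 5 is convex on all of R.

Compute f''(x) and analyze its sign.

f(x) = -5x^4 - 4x^2 + 5
f'(x) = -20x^3 + -8x
f''(x) = -60x^2 + -8
f''(x) = -60x^2 + -8 <= -8 < 0 for all x
Therefore, f is concave on R.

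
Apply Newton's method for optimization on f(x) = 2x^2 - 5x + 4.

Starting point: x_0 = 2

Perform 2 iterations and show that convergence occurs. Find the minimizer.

f(x) = 2x^2 - 5x + 4, f'(x) = 4x + (-5), f''(x) = 4
Step 1: f'(2) = 3, x_1 = 2 - 3/4 = 5/4
Step 2: f'(5/4) = 0, x_2 = 5/4 (converged)
Newton's method converges in 1 step for quadratics.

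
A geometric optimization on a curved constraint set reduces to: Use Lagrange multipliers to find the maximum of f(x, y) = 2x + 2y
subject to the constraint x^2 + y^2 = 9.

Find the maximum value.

Set up Lagrange conditions: grad f = lambda * grad g
  2 = 2*lambda*x
  2 = 2*lambda*y
From these: x/y = 2/2, so x = 2t, y = 2t for some t.
Substitute into constraint: (2t)^2 + (2t)^2 = 9
  t^2 * 8 = 9
  t = sqrt(9/8)
Maximum = 2*x + 2*y = (2^2 + 2^2)*t = 8 * sqrt(9/8) = sqrt(72)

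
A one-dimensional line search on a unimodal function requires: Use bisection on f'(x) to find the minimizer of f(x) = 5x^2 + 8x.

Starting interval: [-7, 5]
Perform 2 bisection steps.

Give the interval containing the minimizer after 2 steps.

Finding critical point of f(x) = 5x^2 + 8x using bisection on f'(x) = 10x + 8.
f'(x) = 0 when x = -4/5.
Starting interval: [-7, 5]
Step 1: mid = -1, f'(mid) = -2, new interval = [-1, 5]
Step 2: mid = 2, f'(mid) = 28, new interval = [-1, 2]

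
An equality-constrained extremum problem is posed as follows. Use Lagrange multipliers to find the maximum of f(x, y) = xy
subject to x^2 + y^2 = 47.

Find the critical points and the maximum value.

Lagrange conditions: y = 2*lambda*x and x = 2*lambda*y
If x = 0 then y = 0, violating the constraint, so x, y != 0.
Dividing: y/x = x/y => x^2 = y^2 => y = x or y = -x
Constraint: 2x^2 = 47 => x^2 = 47/2 => x = +/-sqrt(47/2)
Critical points: (sqrt(47/2), sqrt(47/2)), (-sqrt(47/2), -sqrt(47/2)), (sqrt(47/2), -sqrt(47/2)), (-sqrt(47/2), sqrt(47/2))
  y = x:  xy = x^2 = 47/2  at (sqrt(47/2), sqrt(47/2)) and (-sqrt(47/2), -sqrt(47/2))
  y = -x: xy = -x^2 = -47/2 at (sqrt(47/2), -sqrt(47/2)) and (-sqrt(47/2), sqrt(47/2))
Maximum xy = 47/2 at (sqrt(47/2), sqrt(47/2)) and (-sqrt(47/2), -sqrt(47/2))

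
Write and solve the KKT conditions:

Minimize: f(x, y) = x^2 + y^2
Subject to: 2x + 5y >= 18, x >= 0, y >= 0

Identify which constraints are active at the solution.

KKT conditions for min x^2 + y^2 s.t. 2x + 5y >= 18, x >= 0, y >= 0:
Stationarity: 2x = mu*2 + mu_x, 2y = mu*5 + mu_y, with mu, mu_x, mu_y >= 0
Complementary slackness: mu*(2x + 5y - 18) = 0, mu_x*x = 0, mu_y*y = 0
(0, 0) is infeasible (2*0 + 5*0 < 18), so if mu = 0 stationarity would force x = mu_x/2 >= 0, y = mu_y/2 >= 0 with mu_x*x = mu_y*y = 0, i.e. x = y = 0: contradiction. Hence mu > 0 and 2x + 5y = 18 is active.
Try x > 0, y > 0 (so mu_x = mu_y = 0): x = 2*mu/2, y = 5*mu/2
Substitute: 2*(2*mu/2) + 5*(5*mu/2) = 18
  mu*29/2 = 18 => mu = 36/29
x* = 36/29 > 0, y* = 90/29 > 0, consistent with mu_x = mu_y = 0.
f is convex and the constraints are linear, so this KKT point is the global minimum.
f* = 324/29
Active constraints: 2x + 5y >= 18 (holds with equality, mu = 36/29 > 0); x >= 0 and y >= 0 are inactive (mu_x = mu_y = 0).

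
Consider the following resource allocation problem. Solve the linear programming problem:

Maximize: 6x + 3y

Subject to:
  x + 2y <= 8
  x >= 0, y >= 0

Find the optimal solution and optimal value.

The feasible region has vertices at [(0, 0), (8, 0), (0, 4)].
Checking objective 6x + 3y at each vertex:
  (0, 0): 6*0 + 3*0 = 0
  (8, 0): 6*8 + 3*0 = 48
  (0, 4): 6*0 + 3*4 = 12
Maximum is 48 at (8, 0).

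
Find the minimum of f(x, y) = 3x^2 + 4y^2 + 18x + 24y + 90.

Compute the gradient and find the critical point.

f(x,y) = 3x^2 + 4y^2 + 18x + 24y + 90
df/dx = 6x + (18) = 0  =>  x = -3
df/dy = 8y + (24) = 0  =>  y = -3
f(-3, -3) = 3*(-3)^2 + 4*(-3)^2 + 18*(-3) + 24*(-3) + 90 = 27
Hessian is diagonal with entries 6, 8 > 0, so this is a minimum.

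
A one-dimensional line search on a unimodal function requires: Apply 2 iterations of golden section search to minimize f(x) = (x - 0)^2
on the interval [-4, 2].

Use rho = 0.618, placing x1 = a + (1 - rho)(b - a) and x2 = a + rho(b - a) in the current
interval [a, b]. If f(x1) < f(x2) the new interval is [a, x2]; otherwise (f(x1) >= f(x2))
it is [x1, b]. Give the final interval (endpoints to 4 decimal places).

Golden section search for min of f(x) = (x - 0)^2 on [-4, 2].
Each step: x1 = a + (1 - rho)(b - a), x2 = a + rho(b - a); if f(x1) < f(x2) keep [a, x2], otherwise keep [x1, b].
Step 1: [-4.0000, 2.0000], x1=-1.7080 (f=2.9173), x2=-0.2920 (f=0.0853); f(x1) > f(x2) => keep [-1.7080, 2.0000]
Step 2: [-1.7080, 2.0000], x1=-0.2915 (f=0.0850), x2=0.5835 (f=0.3405); f(x1) < f(x2) => keep [-1.7080, 0.5835]
Final interval: [-1.7080, 0.5835]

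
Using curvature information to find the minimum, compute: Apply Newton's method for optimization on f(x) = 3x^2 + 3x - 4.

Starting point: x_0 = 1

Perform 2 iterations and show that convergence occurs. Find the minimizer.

f(x) = 3x^2 + 3x - 4, f'(x) = 6x + (3), f''(x) = 6
Step 1: f'(1) = 9, x_1 = 1 - 9/6 = -1/2
Step 2: f'(-1/2) = 0, x_2 = -1/2 (converged)
Newton's method converges in 1 step for quadratics.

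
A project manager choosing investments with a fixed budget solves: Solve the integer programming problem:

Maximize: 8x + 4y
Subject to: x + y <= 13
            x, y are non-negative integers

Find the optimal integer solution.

Objective: 8x + 4y, constraint: x + y <= 13
Coefficient of x is 8 >= coefficient of y is 4, so allocate the entire budget to x.
Optimal: x = 13, y = 0, value = 104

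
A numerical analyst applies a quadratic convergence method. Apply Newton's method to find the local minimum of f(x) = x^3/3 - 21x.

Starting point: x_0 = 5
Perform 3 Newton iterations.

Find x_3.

f(x) = x^3/3 - 21x
f'(x) = x^2 - 21, f''(x) = 2x
Newton update: x_{n+1} = x_n - (x_n^2 - 21)/(2*x_n)
Step 1: x_0 = 5, f'=4, f''=10, x_1 = 23/5
Step 2: x_1 = 23/5, f'=4/25, f''=46/5, x_2 = 527/115
Step 3: x_2 = 527/115, f'=4/13225, f''=1054/115, x_3 = 277727/60605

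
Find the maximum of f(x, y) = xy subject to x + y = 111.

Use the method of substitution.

Substitute y = 111 - x into f(x,y) = xy:
g(x) = x(111 - x) = 111x - x^2
g'(x) = 111 - 2x = 0  =>  x = 111/2
y = 111 - 111/2 = 111/2
Maximum value = (111/2) * (111/2) = 12321/4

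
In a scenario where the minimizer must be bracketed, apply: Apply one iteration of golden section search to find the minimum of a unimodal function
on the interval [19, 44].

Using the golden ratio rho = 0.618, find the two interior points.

Golden section search on [19, 44].
Golden ratio rho = 0.618 (approx).
Interior points:
  x_1 = 19 + (1-0.618)*25 = 28.5500
  x_2 = 19 + 0.618*25 = 34.4500
Compare f(x_1) and f(x_2) to determine which subinterval to keep.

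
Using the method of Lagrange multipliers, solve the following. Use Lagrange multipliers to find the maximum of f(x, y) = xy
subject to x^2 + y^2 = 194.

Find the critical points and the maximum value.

Lagrange conditions: y = 2*lambda*x and x = 2*lambda*y
If x = 0 then y = 0, violating the constraint, so x, y != 0.
Dividing: y/x = x/y => x^2 = y^2 => y = x or y = -x
Constraint: 2x^2 = 194 => x^2 = 97 => x = +/-sqrt(97)
Critical points: (sqrt(97), sqrt(97)), (-sqrt(97), -sqrt(97)), (sqrt(97), -sqrt(97)), (-sqrt(97), sqrt(97))
  y = x:  xy = x^2 = 97  at (sqrt(97), sqrt(97)) and (-sqrt(97), -sqrt(97))
  y = -x: xy = -x^2 = -97 at (sqrt(97), -sqrt(97)) and (-sqrt(97), sqrt(97))
Maximum xy = 97 at (sqrt(97), sqrt(97)) and (-sqrt(97), -sqrt(97))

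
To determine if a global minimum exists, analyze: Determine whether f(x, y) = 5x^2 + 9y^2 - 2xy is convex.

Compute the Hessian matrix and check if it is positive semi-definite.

f(x,y) = 5x^2 + 9y^2 - 2xy
Hessian H = [[10, -2], [-2, 18]]
trace(H) = 28, det(H) = 176
Eigenvalues: (28 +/- sqrt(80)) / 2 = 18.47, 9.528
Since both eigenvalues > 0, f is convex.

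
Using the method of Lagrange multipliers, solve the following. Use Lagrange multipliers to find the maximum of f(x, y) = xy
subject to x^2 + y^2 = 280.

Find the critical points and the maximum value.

Lagrange conditions: y = 2*lambda*x and x = 2*lambda*y
If x = 0 then y = 0, violating the constraint, so x, y != 0.
Dividing: y/x = x/y => x^2 = y^2 => y = x or y = -x
Constraint: 2x^2 = 280 => x^2 = 140 => x = +/-sqrt(140)
Critical points: (sqrt(140), sqrt(140)), (-sqrt(140), -sqrt(140)), (sqrt(140), -sqrt(140)), (-sqrt(140), sqrt(140))
  y = x:  xy = x^2 = 140  at (sqrt(140), sqrt(140)) and (-sqrt(140), -sqrt(140))
  y = -x: xy = -x^2 = -140 at (sqrt(140), -sqrt(140)) and (-sqrt(140), sqrt(140))
Maximum xy = 140 at (sqrt(140), sqrt(140)) and (-sqrt(140), -sqrt(140))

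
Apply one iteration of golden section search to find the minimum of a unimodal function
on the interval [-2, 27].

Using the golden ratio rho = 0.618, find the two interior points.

Golden section search on [-2, 27].
Golden ratio rho = 0.618 (approx).
Interior points:
  x_1 = -2 + (1-0.618)*29 = 9.0780
  x_2 = -2 + 0.618*29 = 15.9220
Compare f(x_1) and f(x_2) to determine which subinterval to keep.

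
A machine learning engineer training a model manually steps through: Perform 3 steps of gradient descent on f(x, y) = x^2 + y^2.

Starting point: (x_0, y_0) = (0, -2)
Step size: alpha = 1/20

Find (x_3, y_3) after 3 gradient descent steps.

f(x,y) = x^2 + y^2
grad_x = 2x + 0y, grad_y = 2y + 0x
Step 1: grad = (0, -4), (0, -9/5)
Step 2: grad = (0, -18/5), (0, -81/50)
Step 3: grad = (0, -81/25), (0, -729/500)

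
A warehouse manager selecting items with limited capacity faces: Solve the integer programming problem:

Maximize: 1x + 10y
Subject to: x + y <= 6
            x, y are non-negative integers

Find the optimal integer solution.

Objective: 1x + 10y, constraint: x + y <= 6
Coefficient of y is 10 > coefficient of x is 1, so allocate the entire budget to y.
Optimal: x = 0, y = 6, value = 60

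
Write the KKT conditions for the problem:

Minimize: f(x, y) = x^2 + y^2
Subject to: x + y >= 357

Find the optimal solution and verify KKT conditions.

KKT conditions for min x^2 + y^2 s.t. x + y >= 357:
Stationarity: 2x = mu, 2y = mu
So x = y = mu/2.
Complementary slackness: mu*(x + y - 357) = 0
Primal feasibility: x + y >= 357; dual feasibility: mu >= 0
If mu = 0 then x = y = 0, but 0 + 0 < 357 is infeasible, so the constraint is active.
Constraint active: x + y = 2*(mu/2) = 357 => mu = 357
x = y = 357/2, f = 127449/2
Verify: stationarity 2*(357/2) = 357 = mu; primal 357/2 + 357/2 = 357 >= 357; dual mu = 357 >= 0; complementary slackness 357*(357 - 357) = 0. All KKT conditions hold.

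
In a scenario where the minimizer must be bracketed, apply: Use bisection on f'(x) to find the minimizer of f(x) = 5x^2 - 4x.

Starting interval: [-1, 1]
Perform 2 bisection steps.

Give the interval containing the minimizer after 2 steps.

Finding critical point of f(x) = 5x^2 - 4x using bisection on f'(x) = 10x + -4.
f'(x) = 0 when x = 2/5.
Starting interval: [-1, 1]
Step 1: mid = 0, f'(mid) = -4, new interval = [0, 1]
Step 2: mid = 1/2, f'(mid) = 1, new interval = [0, 1/2]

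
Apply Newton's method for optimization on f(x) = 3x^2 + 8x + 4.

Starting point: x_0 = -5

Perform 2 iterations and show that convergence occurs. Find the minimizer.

f(x) = 3x^2 + 8x + 4, f'(x) = 6x + (8), f''(x) = 6
Step 1: f'(-5) = -22, x_1 = -5 - -22/6 = -4/3
Step 2: f'(-4/3) = 0, x_2 = -4/3 (converged)
Newton's method converges in 1 step for quadratics.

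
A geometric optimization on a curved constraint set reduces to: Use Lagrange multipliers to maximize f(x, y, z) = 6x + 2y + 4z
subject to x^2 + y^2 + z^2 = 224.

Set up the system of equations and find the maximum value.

Lagrange conditions: 6 = 2*lambda*x, 2 = 2*lambda*y, 4 = 2*lambda*z
So x:6 = y:2 = z:4, i.e. x = 6t, y = 2t, z = 4t
Constraint: t^2*(6^2 + 2^2 + 4^2) = 224
  t^2 * 56 = 224  =>  t = sqrt(4)
Maximum = 6*6t + 2*2t + 4*4t = 56*sqrt(4) = 112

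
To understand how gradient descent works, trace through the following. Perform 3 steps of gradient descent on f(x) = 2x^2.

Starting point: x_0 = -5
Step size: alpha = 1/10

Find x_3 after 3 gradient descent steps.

f(x) = 2x^2, f'(x) = 4x + (0)
Step 1: f'(-5) = -20, x_1 = -5 - 1/10 * -20 = -3
Step 2: f'(-3) = -12, x_2 = -3 - 1/10 * -12 = -9/5
Step 3: f'(-9/5) = -36/5, x_3 = -9/5 - 1/10 * -36/5 = -27/25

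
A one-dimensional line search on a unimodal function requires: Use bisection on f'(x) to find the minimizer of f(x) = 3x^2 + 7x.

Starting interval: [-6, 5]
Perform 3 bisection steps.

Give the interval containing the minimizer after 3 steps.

Finding critical point of f(x) = 3x^2 + 7x using bisection on f'(x) = 6x + 7.
f'(x) = 0 when x = -7/6.
Starting interval: [-6, 5]
Step 1: mid = -1/2, f'(mid) = 4, new interval = [-6, -1/2]
Step 2: mid = -13/4, f'(mid) = -25/2, new interval = [-13/4, -1/2]
Step 3: mid = -15/8, f'(mid) = -17/4, new interval = [-15/8, -1/2]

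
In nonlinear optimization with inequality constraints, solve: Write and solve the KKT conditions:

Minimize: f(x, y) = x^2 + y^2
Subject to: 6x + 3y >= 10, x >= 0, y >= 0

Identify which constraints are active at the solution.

KKT conditions for min x^2 + y^2 s.t. 6x + 3y >= 10, x >= 0, y >= 0:
Stationarity: 2x = mu*6 + mu_x, 2y = mu*3 + mu_y, with mu, mu_x, mu_y >= 0
Complementary slackness: mu*(6x + 3y - 10) = 0, mu_x*x = 0, mu_y*y = 0
(0, 0) is infeasible (6*0 + 3*0 < 10), so if mu = 0 stationarity would force x = mu_x/2 >= 0, y = mu_y/2 >= 0 with mu_x*x = mu_y*y = 0, i.e. x = y = 0: contradiction. Hence mu > 0 and 6x + 3y = 10 is active.
Try x > 0, y > 0 (so mu_x = mu_y = 0): x = 6*mu/2, y = 3*mu/2
Substitute: 6*(6*mu/2) + 3*(3*mu/2) = 10
  mu*45/2 = 10 => mu = 4/9
x* = 4/3 > 0, y* = 2/3 > 0, consistent with mu_x = mu_y = 0.
f is convex and the constraints are linear, so this KKT point is the global minimum.
f* = 20/9
Active constraints: 6x + 3y >= 10 (holds with equality, mu = 4/9 > 0); x >= 0 and y >= 0 are inactive (mu_x = mu_y = 0).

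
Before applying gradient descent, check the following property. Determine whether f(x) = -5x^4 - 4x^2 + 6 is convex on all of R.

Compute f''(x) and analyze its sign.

f(x) = -5x^4 - 4x^2 + 6
f'(x) = -20x^3 + -8x
f''(x) = -60x^2 + -8
f''(x) = -60x^2 + -8 <= -8 < 0 for all x
Therefore, f is concave on R.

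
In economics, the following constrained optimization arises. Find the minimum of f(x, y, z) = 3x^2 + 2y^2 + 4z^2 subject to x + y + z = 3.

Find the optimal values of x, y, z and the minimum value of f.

Using Lagrange multipliers on f = 3x^2 + 2y^2 + 4z^2 with constraint x + y + z = 3:
Conditions: 2*3*x = lambda, 2*2*y = lambda, 2*4*z = lambda
So x = lambda/6, y = lambda/4, z = lambda/8
Substituting into constraint: lambda * (13/24) = 3
lambda = 72/13
x = 12/13, y = 18/13, z = 9/13
Minimum value = 108/13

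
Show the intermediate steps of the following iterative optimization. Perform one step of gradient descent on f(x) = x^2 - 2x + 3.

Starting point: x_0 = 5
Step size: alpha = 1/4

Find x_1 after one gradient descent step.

f(x) = x^2 - 2x + 3
f'(x) = 2x - 2
f'(5) = 2*5 + (-2) = 8
x_1 = x_0 - alpha * f'(x_0) = 5 - 1/4 * 8 = 3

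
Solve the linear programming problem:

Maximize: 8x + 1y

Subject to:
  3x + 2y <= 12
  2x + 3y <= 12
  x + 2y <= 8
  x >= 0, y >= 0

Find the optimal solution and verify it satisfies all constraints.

Feasible vertices: (0, 0), (0, 4), (12/5, 12/5), (4, 0)
Objective 8x + 1y at each vertex:
  (0, 0): 0
  (0, 4): 4
  (12/5, 12/5): 108/5
  (4, 0): 32
Maximum is 32 at (4, 0).
Verify constraints at (x, y) = (4, 0):
  3*4 + 2*0 = 12 <= 12 (active)
  2*4 + 3*0 = 8 <= 12
  1*4 + 2*0 = 4 <= 8
  x = 4 >= 0, y = 0 >= 0. All constraints satisfied.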